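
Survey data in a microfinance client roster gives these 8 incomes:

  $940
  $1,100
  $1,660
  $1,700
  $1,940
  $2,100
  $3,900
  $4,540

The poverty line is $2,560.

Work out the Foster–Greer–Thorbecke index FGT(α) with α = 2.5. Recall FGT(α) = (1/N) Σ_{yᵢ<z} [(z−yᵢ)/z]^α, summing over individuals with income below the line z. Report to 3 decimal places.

0.093

Below the line: $940, $1,100, $1,660, $1,700, $1,940, $2,100 (q = 6 of N = 8).
Relative gaps: (2560−940)/2560 = 0.6328; (2560−1100)/2560 = 0.5703; (2560−1660)/2560 = 0.3516; (2560−1700)/2560 = 0.3359; (2560−1940)/2560 = 0.2422; (2560−2100)/2560 = 0.1797.
Raised to α = 2.5: 0.31856; 0.24563; 0.07328; 0.06541; 0.02887; 0.01369.
Sum = 0.745434; FGT(2.5) = 0.745434 / 8 = 0.093.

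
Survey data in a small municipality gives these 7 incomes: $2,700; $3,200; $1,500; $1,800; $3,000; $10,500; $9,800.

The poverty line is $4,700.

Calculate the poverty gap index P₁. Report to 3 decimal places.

0.343

Incomes under z: $1,500, $1,800, $2,700, $3,000, $3,200 (q = 5 of N = 7).
Normalized shortfalls: (4700−1500)/4700 = 0.6809; (4700−1800)/4700 = 0.6170; (4700−2700)/4700 = 0.4255; (4700−3000)/4700 = 0.3617; (4700−3200)/4700 = 0.3191.
Σ = 2.404255. Dividing by the full population N = 7 gives P₁ = 0.343.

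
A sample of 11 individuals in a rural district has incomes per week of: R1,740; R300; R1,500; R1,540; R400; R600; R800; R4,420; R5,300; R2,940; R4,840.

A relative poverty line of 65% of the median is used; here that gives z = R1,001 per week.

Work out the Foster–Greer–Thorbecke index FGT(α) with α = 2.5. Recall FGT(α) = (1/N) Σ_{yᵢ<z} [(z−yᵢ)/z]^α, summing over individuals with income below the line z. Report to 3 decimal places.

Poor units: R300, R400, R600, R800 (q = 4 of N = 11).
Normalized shortfalls: (1001−300)/1001 = 0.7003; (1001−400)/1001 = 0.6004; (1001−600)/1001 = 0.4006; (1001−800)/1001 = 0.2008.
Raised to α = 2.5: 0.41040; 0.27932; 0.10157; 0.01807.
Sum = 0.809362; FGT(2.5) = 0.809362 / 11 = 0.074.

0.074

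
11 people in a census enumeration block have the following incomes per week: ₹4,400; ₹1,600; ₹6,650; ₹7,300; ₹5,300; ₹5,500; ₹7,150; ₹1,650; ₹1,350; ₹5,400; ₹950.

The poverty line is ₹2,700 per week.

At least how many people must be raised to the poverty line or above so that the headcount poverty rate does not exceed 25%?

2

Currently q = 4 of N = 11 are below the line (H = 0.364).
A headcount ratio of at most 25% allows at most ⌊0.25 × 11⌋ = 2 poor people.
So at least 4 − 2 = 2 must be lifted.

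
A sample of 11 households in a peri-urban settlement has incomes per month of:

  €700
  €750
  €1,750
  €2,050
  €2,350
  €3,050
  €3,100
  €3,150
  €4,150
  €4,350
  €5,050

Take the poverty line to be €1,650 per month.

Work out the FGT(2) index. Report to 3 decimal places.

0.057

Below z: €700, €750 (q = 2 of N = 11).
Gap ratios (z−y)/z: (1650−700)/1650 = 0.5758; (1650−750)/1650 = 0.5455.
Squared: 0.3315; 0.2975.
Sum = 0.629017; P₂ = 0.629017 / 11 = 0.057.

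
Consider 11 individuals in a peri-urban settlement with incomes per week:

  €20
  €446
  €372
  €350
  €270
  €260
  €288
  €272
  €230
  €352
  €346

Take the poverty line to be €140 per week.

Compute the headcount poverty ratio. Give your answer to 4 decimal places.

1 of the 11 individuals have income below €140.
H = 1/11 = 0.0909.

0.0909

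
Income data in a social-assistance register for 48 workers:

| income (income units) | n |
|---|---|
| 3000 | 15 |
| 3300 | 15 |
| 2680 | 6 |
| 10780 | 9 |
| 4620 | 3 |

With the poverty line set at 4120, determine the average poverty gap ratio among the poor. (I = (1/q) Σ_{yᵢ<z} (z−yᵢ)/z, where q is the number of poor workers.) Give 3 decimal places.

Below the line: 6×2680, 15×3000, 15×3300 (q = 36 of N = 48).
Relative gaps: 0.3495 (×6), 0.2718 (×15), 0.1990 (×15); sum = 9.160194.
The income-gap ratio divides by q (the poor only): 9.160194 / 36 = 0.254.

0.254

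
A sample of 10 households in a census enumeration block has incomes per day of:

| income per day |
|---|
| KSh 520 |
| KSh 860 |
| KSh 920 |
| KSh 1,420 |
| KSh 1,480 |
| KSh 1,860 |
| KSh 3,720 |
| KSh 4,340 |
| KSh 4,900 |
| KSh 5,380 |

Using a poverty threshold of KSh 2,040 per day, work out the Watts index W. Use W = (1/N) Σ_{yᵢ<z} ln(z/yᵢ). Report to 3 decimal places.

0.380

Below the line: KSh 520, KSh 860, KSh 920, KSh 1,420, KSh 1,480, KSh 1,860 (q = 6 of N = 10).
ln(z/y) terms: ln(2040/520) = 1.3669; ln(2040/860) = 0.8638; ln(2040/920) = 0.7963; ln(2040/1420) = 0.3623; ln(2040/1480) = 0.3209; ln(2040/1860) = 0.0924.
W = 3.802554 / 10 = 0.380.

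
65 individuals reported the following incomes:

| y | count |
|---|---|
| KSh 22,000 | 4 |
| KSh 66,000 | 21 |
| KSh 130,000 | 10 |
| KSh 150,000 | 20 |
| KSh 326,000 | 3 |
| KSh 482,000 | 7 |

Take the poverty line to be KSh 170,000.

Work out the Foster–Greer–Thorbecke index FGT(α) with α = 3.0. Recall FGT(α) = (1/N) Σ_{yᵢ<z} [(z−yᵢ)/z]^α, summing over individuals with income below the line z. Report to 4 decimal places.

0.1171

Below z: 4×KSh 22,000, 21×KSh 66,000, 10×KSh 130,000, 20×KSh 150,000 (q = 55 of N = 65).
Normalized shortfalls: (170000−22000)/170000 = 0.8706 (×4); (170000−66000)/170000 = 0.6118 (×21); (170000−130000)/170000 = 0.2353 (×10); (170000−150000)/170000 = 0.1176 (×20).
Raised to α = 3.0: 0.65984 (×4); 0.22896 (×21); 0.01303 (×10); 0.00163 (×20).
Sum = 7.610281; FGT(3.0) = 7.610281 / 65 = 0.1171.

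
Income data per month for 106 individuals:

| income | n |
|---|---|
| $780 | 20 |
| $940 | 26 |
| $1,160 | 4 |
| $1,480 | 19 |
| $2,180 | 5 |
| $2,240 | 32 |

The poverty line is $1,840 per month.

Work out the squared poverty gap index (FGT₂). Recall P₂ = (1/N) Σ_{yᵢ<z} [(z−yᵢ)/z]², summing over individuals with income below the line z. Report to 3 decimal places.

0.133

Below z: 20×$780, 26×$940, 4×$1,160, 19×$1,480 (q = 69 of N = 106).
Shortfall ratios: (1840−780)/1840 = 0.5761 (×20); (1840−940)/1840 = 0.4891 (×26); (1840−1160)/1840 = 0.3696 (×4); (1840−1480)/1840 = 0.1957 (×19).
Squared: 0.3319 (×20); 0.2392 (×26); 0.1366 (×4); 0.0383 (×19).
Sum = 14.131616; P₂ = 14.131616 / 106 = 0.133.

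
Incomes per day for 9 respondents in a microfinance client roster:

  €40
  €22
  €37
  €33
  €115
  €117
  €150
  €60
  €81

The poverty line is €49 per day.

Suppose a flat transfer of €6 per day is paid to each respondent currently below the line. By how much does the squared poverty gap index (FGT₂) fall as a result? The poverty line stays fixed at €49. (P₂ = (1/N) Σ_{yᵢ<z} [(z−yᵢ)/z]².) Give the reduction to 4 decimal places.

0.0289

Before: below the line — €22, €33, €37, €40; squared poverty gap index (FGT₂) = 0.055995.
After the €6 transfer: below the line — €28, €39, €43, €46; squared poverty gap index (FGT₂) = 0.027118.
Reduction = 0.055995 − 0.027118 = 0.0289.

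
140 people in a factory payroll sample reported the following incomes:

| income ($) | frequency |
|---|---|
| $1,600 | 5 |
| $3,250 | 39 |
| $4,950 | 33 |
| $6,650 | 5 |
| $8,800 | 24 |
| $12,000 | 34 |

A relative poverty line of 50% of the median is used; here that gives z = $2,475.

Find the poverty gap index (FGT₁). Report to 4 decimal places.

0.0126

Below the line: 5×$1,600 (q = 5 of N = 140).
Gap ratios (z−y)/z: (2475−1600)/2475 = 0.3535 (×5).
Sum of shortfalls = 1.767677; P₁ averages over all N: 1.767677 / 140 = 0.0126.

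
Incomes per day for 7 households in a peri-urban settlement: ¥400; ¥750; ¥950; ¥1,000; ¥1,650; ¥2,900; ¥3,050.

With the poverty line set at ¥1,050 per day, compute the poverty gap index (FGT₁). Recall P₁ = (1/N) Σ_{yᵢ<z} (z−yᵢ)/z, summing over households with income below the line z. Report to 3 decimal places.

Below z: ¥400, ¥750, ¥950, ¥1,000 (q = 4 of N = 7).
Shortfall ratios: (1050−400)/1050 = 0.6190; (1050−750)/1050 = 0.2857; (1050−950)/1050 = 0.0952; (1050−1000)/1050 = 0.0476.
Σ = 1.047619. Dividing by the full population N = 7 gives P₁ = 0.150.

0.150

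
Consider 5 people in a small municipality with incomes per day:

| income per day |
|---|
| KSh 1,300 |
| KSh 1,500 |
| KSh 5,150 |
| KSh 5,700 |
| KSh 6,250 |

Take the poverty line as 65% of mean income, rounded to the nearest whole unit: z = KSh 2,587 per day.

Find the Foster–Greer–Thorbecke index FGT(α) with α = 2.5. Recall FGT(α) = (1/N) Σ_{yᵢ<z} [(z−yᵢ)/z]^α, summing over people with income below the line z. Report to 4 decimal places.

Below z: KSh 1,300, KSh 1,500 (q = 2 of N = 5).
Gap ratios (z−y)/z: (2587−1300)/2587 = 0.4975; (2587−1500)/2587 = 0.4202.
Raised to α = 2.5: 0.17456; 0.11444.
Sum = 0.289006; FGT(2.5) = 0.289006 / 5 = 0.0578.

0.0578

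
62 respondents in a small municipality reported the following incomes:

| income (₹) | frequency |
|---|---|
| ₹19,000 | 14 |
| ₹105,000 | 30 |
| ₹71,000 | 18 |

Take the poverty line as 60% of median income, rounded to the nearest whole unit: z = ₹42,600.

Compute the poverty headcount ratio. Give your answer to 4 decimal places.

0.2258

14 of the 62 respondents have income below ₹42,600.
H = 14/62 = 0.2258.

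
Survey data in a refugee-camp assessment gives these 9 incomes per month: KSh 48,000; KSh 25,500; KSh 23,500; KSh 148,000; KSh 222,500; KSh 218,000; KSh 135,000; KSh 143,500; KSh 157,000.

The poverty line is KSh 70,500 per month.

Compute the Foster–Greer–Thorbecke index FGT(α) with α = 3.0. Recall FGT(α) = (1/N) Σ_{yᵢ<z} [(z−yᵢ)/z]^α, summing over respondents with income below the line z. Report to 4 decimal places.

0.0654

Below the line: KSh 23,500, KSh 25,500, KSh 48,000 (q = 3 of N = 9).
Gap ratios (z−y)/z: (70500−23500)/70500 = 0.6667; (70500−25500)/70500 = 0.6383; (70500−48000)/70500 = 0.3191.
Raised to α = 3.0: 0.29630; 0.26006; 0.03251.
Sum = 0.588862; FGT(3.0) = 0.588862 / 9 = 0.0654.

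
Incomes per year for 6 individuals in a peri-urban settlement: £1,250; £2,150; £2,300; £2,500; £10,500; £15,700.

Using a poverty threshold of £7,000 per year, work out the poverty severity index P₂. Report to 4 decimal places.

0.3365

Below z: £1,250, £2,150, £2,300, £2,500 (q = 4 of N = 6).
Gap ratios (z−y)/z: (7000−1250)/7000 = 0.8214; (7000−2150)/7000 = 0.6929; (7000−2300)/7000 = 0.6714; (7000−2500)/7000 = 0.6429.
Squared: 0.6747; 0.4801; 0.4508; 0.4133.
Sum = 2.018878; P₂ = 2.018878 / 6 = 0.3365.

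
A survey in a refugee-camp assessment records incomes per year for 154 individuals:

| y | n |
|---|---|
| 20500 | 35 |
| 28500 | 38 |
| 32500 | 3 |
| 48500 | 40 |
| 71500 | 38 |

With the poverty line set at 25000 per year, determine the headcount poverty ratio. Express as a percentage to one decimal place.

22.7%

35 of the 154 individuals have income below 25000.
H = 35/154 = 22.7%.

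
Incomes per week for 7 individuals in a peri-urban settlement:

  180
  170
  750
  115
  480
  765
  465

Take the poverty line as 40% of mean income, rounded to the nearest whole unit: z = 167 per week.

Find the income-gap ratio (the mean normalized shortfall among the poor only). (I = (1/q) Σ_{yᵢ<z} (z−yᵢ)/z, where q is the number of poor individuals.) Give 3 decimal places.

Below z: 115 (q = 1 of N = 7).
Shortfall ratios (z−y)/z: 0.3114; sum = 0.311377.
The income-gap ratio divides by q (the poor only): 0.311377 / 1 = 0.311.

0.311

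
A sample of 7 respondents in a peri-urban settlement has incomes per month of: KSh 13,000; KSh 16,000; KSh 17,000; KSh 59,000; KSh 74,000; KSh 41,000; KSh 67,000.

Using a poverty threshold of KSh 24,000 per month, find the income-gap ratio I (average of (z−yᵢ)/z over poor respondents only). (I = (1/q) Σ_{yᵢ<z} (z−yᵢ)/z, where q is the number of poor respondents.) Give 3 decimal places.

Incomes under z: KSh 13,000, KSh 16,000, KSh 17,000 (q = 3 of N = 7).
Relative gaps: 0.4583, 0.3333, 0.2917; sum = 1.083333.
I averages over the q = 3 poor units only: 1.083333 / 3 = 0.361.

0.361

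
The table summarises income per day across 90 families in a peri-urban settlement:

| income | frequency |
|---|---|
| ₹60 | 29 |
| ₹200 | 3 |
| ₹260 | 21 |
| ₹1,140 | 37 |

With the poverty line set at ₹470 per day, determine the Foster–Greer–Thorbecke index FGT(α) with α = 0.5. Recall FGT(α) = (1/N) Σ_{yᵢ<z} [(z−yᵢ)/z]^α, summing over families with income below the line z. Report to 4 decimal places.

Poor units: 29×₹60, 3×₹200, 21×₹260 (q = 53 of N = 90).
Gap ratios (z−y)/z: (470−60)/470 = 0.8723 (×29); (470−200)/470 = 0.5745 (×3); (470−260)/470 = 0.4468 (×21).
Raised to α = 0.5: 0.93399 (×29); 0.75794 (×3); 0.66844 (×21).
Sum = 43.396753; FGT(0.5) = 43.396753 / 90 = 0.4822.

0.4822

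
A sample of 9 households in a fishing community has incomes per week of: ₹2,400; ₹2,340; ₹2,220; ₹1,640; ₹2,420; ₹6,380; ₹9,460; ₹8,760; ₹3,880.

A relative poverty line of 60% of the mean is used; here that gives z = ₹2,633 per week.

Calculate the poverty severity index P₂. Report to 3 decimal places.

0.022

Incomes under z: ₹1,640, ₹2,220, ₹2,340, ₹2,400, ₹2,420 (q = 5 of N = 9).
Shortfall ratios: (2633−1640)/2633 = 0.3771; (2633−2220)/2633 = 0.1569; (2633−2340)/2633 = 0.1113; (2633−2400)/2633 = 0.0885; (2633−2420)/2633 = 0.0809.
Squared: 0.1422; 0.0246; 0.0124; 0.0078; 0.0065.
Sum = 0.193594; P₂ = 0.193594 / 9 = 0.022.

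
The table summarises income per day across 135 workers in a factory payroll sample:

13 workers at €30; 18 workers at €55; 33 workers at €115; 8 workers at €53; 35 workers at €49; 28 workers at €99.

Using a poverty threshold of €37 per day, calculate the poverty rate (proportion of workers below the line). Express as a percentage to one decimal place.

9.6%

13 of the 135 workers have income below €37.
H = 13/135 = 9.6%.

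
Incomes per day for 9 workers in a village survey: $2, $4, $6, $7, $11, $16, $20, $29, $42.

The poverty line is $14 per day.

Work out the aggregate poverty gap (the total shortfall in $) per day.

Below the line: $2, $4, $6, $7, $11 (q = 5 of N = 9).
Individual gaps: 14−2 = 12; 14−4 = 10; 14−6 = 8; 14−7 = 7; 14−11 = 3.
Aggregate gap = $40.

$40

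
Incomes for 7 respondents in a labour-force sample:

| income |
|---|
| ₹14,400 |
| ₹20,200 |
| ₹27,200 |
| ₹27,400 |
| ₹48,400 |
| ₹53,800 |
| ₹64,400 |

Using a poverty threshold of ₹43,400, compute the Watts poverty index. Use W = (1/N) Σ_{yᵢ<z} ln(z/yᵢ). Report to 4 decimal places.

Poor units: ₹14,400, ₹20,200, ₹27,200, ₹27,400 (q = 4 of N = 7).
Log gaps: ln(43400/14400) = 1.1032; ln(43400/20200) = 0.7648; ln(43400/27200) = 0.4672; ln(43400/27400) = 0.4599.
W = 2.795167 / 7 = 0.3993.

0.3993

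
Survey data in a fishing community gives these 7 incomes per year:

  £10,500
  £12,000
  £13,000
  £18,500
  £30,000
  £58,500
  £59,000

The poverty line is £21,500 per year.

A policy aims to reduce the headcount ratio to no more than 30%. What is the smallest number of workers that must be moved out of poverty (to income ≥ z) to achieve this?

2

Currently q = 4 of N = 7 are below the line (H = 0.571).
A headcount ratio of at most 30% allows at most ⌊0.30 × 7⌋ = 2 poor workers.
So at least 4 − 2 = 2 must be lifted.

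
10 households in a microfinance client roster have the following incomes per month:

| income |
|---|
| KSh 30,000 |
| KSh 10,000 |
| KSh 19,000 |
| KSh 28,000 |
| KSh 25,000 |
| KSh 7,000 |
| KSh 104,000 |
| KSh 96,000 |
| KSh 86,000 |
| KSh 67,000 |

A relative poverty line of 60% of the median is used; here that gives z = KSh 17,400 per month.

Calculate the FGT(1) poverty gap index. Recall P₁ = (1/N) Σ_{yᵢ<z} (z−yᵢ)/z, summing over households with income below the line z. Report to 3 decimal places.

Below the line: KSh 7,000, KSh 10,000 (q = 2 of N = 10).
Normalized shortfalls: (17400−7000)/17400 = 0.5977; (17400−10000)/17400 = 0.4253.
Sum of shortfalls = 1.022989; P₁ averages over all N: 1.022989 / 10 = 0.102.

0.102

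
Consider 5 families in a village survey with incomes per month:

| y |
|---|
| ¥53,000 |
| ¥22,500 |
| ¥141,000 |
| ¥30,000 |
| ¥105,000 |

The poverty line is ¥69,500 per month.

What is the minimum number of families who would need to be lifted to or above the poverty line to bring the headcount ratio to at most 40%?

3 of the 5 families are poor, so H = 3/5 = 0.600.
A headcount ratio of at most 40% allows at most ⌊0.40 × 5⌋ = 2 poor families.
So at least 3 − 2 = 1 must be lifted.

1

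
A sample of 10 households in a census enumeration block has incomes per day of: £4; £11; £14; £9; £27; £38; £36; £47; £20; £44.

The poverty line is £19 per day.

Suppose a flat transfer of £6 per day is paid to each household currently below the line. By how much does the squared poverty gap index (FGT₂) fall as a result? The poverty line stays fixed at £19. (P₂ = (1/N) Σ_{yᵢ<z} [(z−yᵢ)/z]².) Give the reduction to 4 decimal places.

0.0867

Before: below the line — £4, £9, £11, £14; squared poverty gap index (FGT₂) = 0.114681.
After the £6 transfer: below the line — £10, £15, £17; squared poverty gap index (FGT₂) = 0.027978.
Reduction = 0.114681 − 0.027978 = 0.0867.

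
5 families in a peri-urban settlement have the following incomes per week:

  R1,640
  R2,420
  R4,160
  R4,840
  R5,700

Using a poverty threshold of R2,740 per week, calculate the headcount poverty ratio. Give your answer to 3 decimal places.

0.400

2 of the 5 families have income below R2,740.
H = 2/5 = 0.400.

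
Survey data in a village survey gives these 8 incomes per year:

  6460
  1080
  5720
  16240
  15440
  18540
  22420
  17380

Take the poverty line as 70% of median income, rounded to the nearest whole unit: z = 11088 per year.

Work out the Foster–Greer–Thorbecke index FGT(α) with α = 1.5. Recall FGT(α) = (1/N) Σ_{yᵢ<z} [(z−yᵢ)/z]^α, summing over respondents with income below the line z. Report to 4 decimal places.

0.1830

Below z: 1080, 5720, 6460 (q = 3 of N = 8).
Relative gaps: (11088−1080)/11088 = 0.9026; (11088−5720)/11088 = 0.4841; (11088−6460)/11088 = 0.4174.
Raised to α = 1.5: 0.85751; 0.33685; 0.26966.
Sum = 1.464022; FGT(1.5) = 1.464022 / 8 = 0.1830.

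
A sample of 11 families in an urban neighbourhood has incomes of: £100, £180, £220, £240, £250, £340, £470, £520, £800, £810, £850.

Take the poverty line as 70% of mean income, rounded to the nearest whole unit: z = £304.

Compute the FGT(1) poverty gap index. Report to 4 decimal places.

Poor units: £100, £180, £220, £240, £250 (q = 5 of N = 11).
Shortfall ratios: (304−100)/304 = 0.6711; (304−180)/304 = 0.4079; (304−220)/304 = 0.2763; (304−240)/304 = 0.2105; (304−250)/304 = 0.1776.
Sum of shortfalls = 1.743421; P₁ averages over all N: 1.743421 / 11 = 0.1585.

0.1585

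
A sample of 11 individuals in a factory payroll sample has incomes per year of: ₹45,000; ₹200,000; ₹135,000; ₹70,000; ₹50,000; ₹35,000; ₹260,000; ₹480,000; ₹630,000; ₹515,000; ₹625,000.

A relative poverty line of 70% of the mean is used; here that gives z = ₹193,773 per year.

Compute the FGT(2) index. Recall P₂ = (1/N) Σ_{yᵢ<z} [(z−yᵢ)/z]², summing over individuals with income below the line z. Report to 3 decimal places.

Below z: ₹35,000, ₹45,000, ₹50,000, ₹70,000, ₹135,000 (q = 5 of N = 11).
Relative gaps: (193773−35000)/193773 = 0.8194; (193773−45000)/193773 = 0.7678; (193773−50000)/193773 = 0.7420; (193773−70000)/193773 = 0.6388; (193773−135000)/193773 = 0.3033.
Squared: 0.6714; 0.5895; 0.5505; 0.4080; 0.0920.
Sum = 2.311362; P₂ = 2.311362 / 11 = 0.210.

0.210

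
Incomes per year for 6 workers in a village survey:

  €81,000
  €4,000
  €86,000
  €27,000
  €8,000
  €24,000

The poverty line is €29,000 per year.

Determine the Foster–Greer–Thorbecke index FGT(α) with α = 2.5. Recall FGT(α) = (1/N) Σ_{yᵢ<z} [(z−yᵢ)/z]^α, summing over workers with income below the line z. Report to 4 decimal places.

0.1916

Below z: €4,000, €8,000, €24,000, €27,000 (q = 4 of N = 6).
Relative gaps: (29000−4000)/29000 = 0.8621; (29000−8000)/29000 = 0.7241; (29000−24000)/29000 = 0.1724; (29000−27000)/29000 = 0.0690.
Raised to α = 2.5: 0.69001; 0.44622; 0.01234; 0.00125.
Sum = 1.149826; FGT(2.5) = 1.149826 / 6 = 0.1916.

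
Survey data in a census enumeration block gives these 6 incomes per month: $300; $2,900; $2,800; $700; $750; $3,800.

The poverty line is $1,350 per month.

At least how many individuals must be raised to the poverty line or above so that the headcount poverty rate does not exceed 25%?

2

Currently q = 3 of N = 6 are below the line (H = 0.500).
A headcount ratio of at most 25% allows at most ⌊0.25 × 6⌋ = 1 poor individuals.
So at least 3 − 1 = 2 must be lifted.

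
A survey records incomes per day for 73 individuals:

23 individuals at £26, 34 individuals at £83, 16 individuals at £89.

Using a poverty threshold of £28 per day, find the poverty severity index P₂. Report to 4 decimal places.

0.0016

Below the line: 23×£26 (q = 23 of N = 73).
Gap ratios (z−y)/z: (28−26)/28 = 0.0714 (×23).
Squared: 0.0051 (×23).
Sum = 0.117347; P₂ = 0.117347 / 73 = 0.0016.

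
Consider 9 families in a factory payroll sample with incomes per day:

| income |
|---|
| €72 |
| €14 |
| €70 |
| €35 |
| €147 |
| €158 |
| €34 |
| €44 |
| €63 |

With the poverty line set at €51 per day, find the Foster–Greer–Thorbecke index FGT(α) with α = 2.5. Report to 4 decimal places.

Incomes under z: €14, €34, €35, €44 (q = 4 of N = 9).
Gap ratios (z−y)/z: (51−14)/51 = 0.7255; (51−34)/51 = 0.3333; (51−35)/51 = 0.3137; (51−44)/51 = 0.1373.
Raised to α = 2.5: 0.44831; 0.06415; 0.05513; 0.00698.
Sum = 0.574568; FGT(2.5) = 0.574568 / 9 = 0.0638.

0.0638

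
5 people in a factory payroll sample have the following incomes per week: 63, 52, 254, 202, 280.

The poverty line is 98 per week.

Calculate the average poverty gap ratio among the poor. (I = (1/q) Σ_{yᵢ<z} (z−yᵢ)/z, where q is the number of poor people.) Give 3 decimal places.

0.413

Below the line: 52, 63 (q = 2 of N = 5).
Relative gaps: 0.4694, 0.3571; sum = 0.826531.
The income-gap ratio divides by q (the poor only): 0.826531 / 2 = 0.413.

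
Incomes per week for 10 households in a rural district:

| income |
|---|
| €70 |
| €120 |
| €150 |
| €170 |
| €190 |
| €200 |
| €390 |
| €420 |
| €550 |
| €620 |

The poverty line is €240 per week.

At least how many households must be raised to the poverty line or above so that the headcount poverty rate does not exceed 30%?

6 of the 10 households are poor, so H = 6/10 = 0.600.
A headcount ratio of at most 30% allows at most ⌊0.30 × 10⌋ = 3 poor households.
So at least 6 − 3 = 3 must be lifted.

3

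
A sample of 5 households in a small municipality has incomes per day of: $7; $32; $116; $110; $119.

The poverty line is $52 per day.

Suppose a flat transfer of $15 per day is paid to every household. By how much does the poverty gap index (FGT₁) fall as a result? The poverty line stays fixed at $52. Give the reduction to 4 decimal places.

Before: below the line — $7, $32; poverty gap index (FGT₁) = 0.250000.
After the $15 transfer: below the line — $22, $47; poverty gap index (FGT₁) = 0.134615.
Reduction = 0.250000 − 0.134615 = 0.1154.

0.1154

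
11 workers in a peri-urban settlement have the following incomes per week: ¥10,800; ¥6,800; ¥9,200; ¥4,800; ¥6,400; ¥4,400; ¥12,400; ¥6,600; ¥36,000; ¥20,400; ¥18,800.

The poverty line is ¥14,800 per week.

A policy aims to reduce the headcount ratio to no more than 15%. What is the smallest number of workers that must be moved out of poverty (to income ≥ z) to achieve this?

7

Currently q = 8 of N = 11 are below the line (H = 0.727).
A headcount ratio of at most 15% allows at most ⌊0.15 × 11⌋ = 1 poor workers.
So at least 8 − 1 = 7 must be lifted.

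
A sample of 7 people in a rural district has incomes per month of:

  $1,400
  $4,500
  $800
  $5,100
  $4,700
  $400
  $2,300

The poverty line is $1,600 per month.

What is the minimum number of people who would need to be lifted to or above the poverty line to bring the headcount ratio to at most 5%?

3

Currently q = 3 of N = 7 are below the line (H = 0.429).
A headcount ratio of at most 5% allows at most ⌊0.05 × 7⌋ = 0 poor people.
So at least 3 − 0 = 3 must be lifted.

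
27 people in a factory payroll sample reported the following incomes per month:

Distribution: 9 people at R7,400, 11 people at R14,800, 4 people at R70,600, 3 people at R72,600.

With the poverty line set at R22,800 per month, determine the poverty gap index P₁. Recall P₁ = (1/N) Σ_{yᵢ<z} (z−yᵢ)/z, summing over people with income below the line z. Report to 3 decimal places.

0.368

Below z: 9×R7,400, 11×R14,800 (q = 20 of N = 27).
Relative gaps: (22800−7400)/22800 = 0.6754 (×9); (22800−14800)/22800 = 0.3509 (×11).
Σ = 9.938596. Dividing by the full population N = 27 gives P₁ = 0.368.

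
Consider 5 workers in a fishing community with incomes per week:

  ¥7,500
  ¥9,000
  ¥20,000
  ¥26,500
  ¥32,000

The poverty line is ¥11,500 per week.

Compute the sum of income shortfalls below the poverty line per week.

Below z: ¥7,500, ¥9,000 (q = 2 of N = 5).
Individual gaps: 11500−7500 = 4000; 11500−9000 = 2500.
Aggregate gap = ¥6,500.

¥6,500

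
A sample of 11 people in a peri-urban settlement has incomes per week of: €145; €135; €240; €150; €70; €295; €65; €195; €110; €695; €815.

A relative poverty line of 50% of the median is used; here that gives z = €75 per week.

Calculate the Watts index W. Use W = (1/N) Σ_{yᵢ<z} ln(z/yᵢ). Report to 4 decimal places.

Below z: €65, €70 (q = 2 of N = 11).
Log shortfalls: ln(75/65) = 0.1431; ln(75/70) = 0.0690.
W = 0.212094 / 11 = 0.0193.

0.0193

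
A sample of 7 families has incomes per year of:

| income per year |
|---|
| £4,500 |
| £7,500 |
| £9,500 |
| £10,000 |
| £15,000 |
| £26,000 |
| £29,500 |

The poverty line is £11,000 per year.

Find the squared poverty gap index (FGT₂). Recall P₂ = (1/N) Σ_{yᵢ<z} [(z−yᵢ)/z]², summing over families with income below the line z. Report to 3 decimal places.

Incomes under z: £4,500, £7,500, £9,500, £10,000 (q = 4 of N = 7).
Gap ratios (z−y)/z: (11000−4500)/11000 = 0.5909; (11000−7500)/11000 = 0.3182; (11000−9500)/11000 = 0.1364; (11000−10000)/11000 = 0.0909.
Squared: 0.3492; 0.1012; 0.0186; 0.0083.
Sum = 0.477273; P₂ = 0.477273 / 7 = 0.068.

0.068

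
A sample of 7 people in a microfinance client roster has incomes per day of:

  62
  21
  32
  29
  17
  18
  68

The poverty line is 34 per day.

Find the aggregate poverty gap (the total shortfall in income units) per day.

Below z: 17, 18, 21, 29, 32 (q = 5 of N = 7).
Individual gaps: 34−17 = 17; 34−18 = 16; 34−21 = 13; 34−29 = 5; 34−32 = 2.
Aggregate gap = 53.

53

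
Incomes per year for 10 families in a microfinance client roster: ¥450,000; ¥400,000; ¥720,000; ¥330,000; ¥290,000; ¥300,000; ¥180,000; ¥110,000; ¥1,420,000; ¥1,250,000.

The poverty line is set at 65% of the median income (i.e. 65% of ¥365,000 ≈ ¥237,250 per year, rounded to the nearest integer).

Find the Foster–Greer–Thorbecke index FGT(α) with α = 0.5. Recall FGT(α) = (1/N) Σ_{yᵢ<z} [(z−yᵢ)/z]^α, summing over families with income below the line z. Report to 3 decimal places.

Poor units: ¥110,000, ¥180,000 (q = 2 of N = 10).
Relative gaps: (237250−110000)/237250 = 0.5364; (237250−180000)/237250 = 0.2413.
Raised to α = 0.5: 0.73236; 0.49123.
Sum = 1.223592; FGT(0.5) = 1.223592 / 10 = 0.122.

0.122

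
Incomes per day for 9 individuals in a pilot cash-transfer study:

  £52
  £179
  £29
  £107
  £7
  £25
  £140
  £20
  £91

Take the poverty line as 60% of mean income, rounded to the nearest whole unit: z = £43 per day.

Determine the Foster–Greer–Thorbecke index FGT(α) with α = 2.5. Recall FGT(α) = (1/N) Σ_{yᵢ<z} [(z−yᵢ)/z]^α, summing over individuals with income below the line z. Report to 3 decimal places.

0.114

Below the line: £7, £20, £25, £29 (q = 4 of N = 9).
Gap ratios (z−y)/z: (43−7)/43 = 0.8372; (43−20)/43 = 0.5349; (43−25)/43 = 0.4186; (43−29)/43 = 0.3256.
Raised to α = 2.5: 0.64134; 0.20924; 0.11337; 0.06049.
Sum = 1.024435; FGT(2.5) = 1.024435 / 9 = 0.114.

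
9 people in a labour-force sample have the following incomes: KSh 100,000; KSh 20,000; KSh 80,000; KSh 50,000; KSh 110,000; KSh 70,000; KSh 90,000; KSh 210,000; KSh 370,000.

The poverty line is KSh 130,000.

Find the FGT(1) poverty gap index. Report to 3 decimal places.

0.333

Below z: KSh 20,000, KSh 50,000, KSh 70,000, KSh 80,000, KSh 90,000, KSh 100,000, KSh 110,000 (q = 7 of N = 9).
Normalized shortfalls: (130000−20000)/130000 = 0.8462; (130000−50000)/130000 = 0.6154; (130000−70000)/130000 = 0.4615; (130000−80000)/130000 = 0.3846; (130000−90000)/130000 = 0.3077; (130000−100000)/130000 = 0.2308; (130000−110000)/130000 = 0.1538.
Sum of shortfalls = 3.000000; P₁ averages over all N: 3.000000 / 9 = 0.333.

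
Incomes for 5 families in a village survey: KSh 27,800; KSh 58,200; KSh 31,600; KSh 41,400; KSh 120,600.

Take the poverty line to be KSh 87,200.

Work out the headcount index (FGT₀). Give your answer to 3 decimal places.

4 of the 5 families have income below KSh 87,200.
H = 4/5 = 0.800.

0.800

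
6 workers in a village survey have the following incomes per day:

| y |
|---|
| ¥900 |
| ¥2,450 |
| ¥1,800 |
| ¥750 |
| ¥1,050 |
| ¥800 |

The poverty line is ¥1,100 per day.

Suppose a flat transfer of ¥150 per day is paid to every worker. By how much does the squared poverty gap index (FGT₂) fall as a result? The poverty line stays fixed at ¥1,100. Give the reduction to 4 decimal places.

0.0262

Before: below the line — ¥750, ¥800, ¥900, ¥1,050; squared poverty gap index (FGT₂) = 0.035124.
After the ¥150 transfer: below the line — ¥900, ¥950, ¥1,050; squared poverty gap index (FGT₂) = 0.008953.
Reduction = 0.035124 − 0.008953 = 0.0262.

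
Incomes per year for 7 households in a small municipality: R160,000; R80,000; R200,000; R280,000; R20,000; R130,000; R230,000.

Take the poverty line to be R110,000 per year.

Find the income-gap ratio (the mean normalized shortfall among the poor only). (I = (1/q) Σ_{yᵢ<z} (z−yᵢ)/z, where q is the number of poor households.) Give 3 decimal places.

0.545

Below the line: R20,000, R80,000 (q = 2 of N = 7).
Shortfall ratios (z−y)/z: 0.8182, 0.2727; sum = 1.090909.
The income-gap ratio divides by q (the poor only): 1.090909 / 2 = 0.545.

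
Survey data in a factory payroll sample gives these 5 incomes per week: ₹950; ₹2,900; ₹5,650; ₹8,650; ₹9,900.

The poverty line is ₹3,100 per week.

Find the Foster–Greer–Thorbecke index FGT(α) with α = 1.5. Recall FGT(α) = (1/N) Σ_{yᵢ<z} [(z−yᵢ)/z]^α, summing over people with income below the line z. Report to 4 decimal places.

0.1188

Below the line: ₹950, ₹2,900 (q = 2 of N = 5).
Relative gaps: (3100−950)/3100 = 0.6935; (3100−2900)/3100 = 0.0645.
Raised to α = 1.5: 0.57758; 0.01639.
Sum = 0.593971; FGT(1.5) = 0.593971 / 5 = 0.1188.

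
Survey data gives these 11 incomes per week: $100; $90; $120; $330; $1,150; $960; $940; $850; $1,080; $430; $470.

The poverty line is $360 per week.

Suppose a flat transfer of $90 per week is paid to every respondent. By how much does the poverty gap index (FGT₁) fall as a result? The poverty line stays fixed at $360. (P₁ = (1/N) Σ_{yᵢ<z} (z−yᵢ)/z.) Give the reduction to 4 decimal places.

0.0758

Before: below the line — $90, $100, $120, $330; poverty gap index (FGT₁) = 0.202020.
After the $90 transfer: below the line — $180, $190, $210; poverty gap index (FGT₁) = 0.126263.
Reduction = 0.202020 − 0.126263 = 0.0758.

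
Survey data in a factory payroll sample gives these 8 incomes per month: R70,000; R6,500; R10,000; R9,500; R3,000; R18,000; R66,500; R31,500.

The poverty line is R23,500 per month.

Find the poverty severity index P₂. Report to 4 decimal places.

Below the line: R3,000, R6,500, R9,500, R10,000, R18,000 (q = 5 of N = 8).
Shortfall ratios: (23500−3000)/23500 = 0.8723; (23500−6500)/23500 = 0.7234; (23500−9500)/23500 = 0.5957; (23500−10000)/23500 = 0.5745; (23500−18000)/23500 = 0.2340.
Squared: 0.7610; 0.5233; 0.3549; 0.3300; 0.0548.
Sum = 2.023993; P₂ = 2.023993 / 8 = 0.2530.

0.2530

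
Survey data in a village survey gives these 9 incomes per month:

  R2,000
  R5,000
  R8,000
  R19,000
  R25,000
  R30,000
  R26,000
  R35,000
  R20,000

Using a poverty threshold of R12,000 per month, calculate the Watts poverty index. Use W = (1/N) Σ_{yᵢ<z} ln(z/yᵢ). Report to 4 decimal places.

0.3414

Below the line: R2,000, R5,000, R8,000 (q = 3 of N = 9).
ln(z/y) terms: ln(12000/2000) = 1.7918; ln(12000/5000) = 0.8755; ln(12000/8000) = 0.4055.
W = 3.072693 / 9 = 0.3414.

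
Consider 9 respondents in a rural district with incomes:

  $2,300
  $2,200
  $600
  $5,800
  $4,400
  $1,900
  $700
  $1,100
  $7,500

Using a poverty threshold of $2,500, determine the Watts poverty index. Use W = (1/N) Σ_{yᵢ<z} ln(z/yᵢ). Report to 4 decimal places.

Below the line: $600, $700, $1,100, $1,900, $2,200, $2,300 (q = 6 of N = 9).
ln(z/y) terms: ln(2500/600) = 1.4271; ln(2500/700) = 1.2730; ln(2500/1100) = 0.8210; ln(2500/1900) = 0.2744; ln(2500/2200) = 0.1278; ln(2500/2300) = 0.0834.
W = 4.006714 / 9 = 0.4452.

0.4452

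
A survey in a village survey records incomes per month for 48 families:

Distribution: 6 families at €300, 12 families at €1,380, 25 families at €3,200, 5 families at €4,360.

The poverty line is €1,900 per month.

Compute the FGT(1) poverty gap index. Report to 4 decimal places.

0.1737

Below the line: 6×€300, 12×€1,380 (q = 18 of N = 48).
Shortfall ratios: (1900−300)/1900 = 0.8421 (×6); (1900−1380)/1900 = 0.2737 (×12).
Sum of shortfalls = 8.336842; P₁ averages over all N: 8.336842 / 48 = 0.1737.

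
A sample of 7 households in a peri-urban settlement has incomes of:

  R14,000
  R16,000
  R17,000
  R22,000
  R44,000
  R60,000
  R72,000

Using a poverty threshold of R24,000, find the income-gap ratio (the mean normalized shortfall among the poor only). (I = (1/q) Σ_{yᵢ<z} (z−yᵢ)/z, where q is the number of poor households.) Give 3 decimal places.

Below z: R14,000, R16,000, R17,000, R22,000 (q = 4 of N = 7).
Shortfall ratios (z−y)/z: 0.4167, 0.3333, 0.2917, 0.0833; sum = 1.125000.
The income-gap ratio divides by q (the poor only): 1.125000 / 4 = 0.281.

0.281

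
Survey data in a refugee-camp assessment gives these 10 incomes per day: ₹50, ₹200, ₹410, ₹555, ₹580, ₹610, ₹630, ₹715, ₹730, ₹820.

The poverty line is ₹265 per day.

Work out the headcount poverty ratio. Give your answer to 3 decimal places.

0.200

2 of the 10 people have income below ₹265.
H = 2/10 = 0.200.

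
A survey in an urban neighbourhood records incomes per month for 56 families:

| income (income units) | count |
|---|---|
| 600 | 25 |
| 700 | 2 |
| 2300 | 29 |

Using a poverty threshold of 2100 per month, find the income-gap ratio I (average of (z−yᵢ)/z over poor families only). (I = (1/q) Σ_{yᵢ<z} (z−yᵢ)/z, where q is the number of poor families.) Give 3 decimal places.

Poor units: 25×600, 2×700 (q = 27 of N = 56).
Shortfall ratios (z−y)/z: 0.7143 (×25), 0.6667 (×2); sum = 19.190476.
The income-gap ratio divides by q (the poor only): 19.190476 / 27 = 0.711.

0.711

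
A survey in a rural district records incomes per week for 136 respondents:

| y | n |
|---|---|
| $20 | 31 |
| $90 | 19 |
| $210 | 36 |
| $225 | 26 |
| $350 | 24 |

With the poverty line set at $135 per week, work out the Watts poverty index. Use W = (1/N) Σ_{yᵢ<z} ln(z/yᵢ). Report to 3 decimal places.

Incomes under z: 31×$20, 19×$90 (q = 50 of N = 136).
ln(z/y) terms: ln(135/20) = 1.9095 (×31); ln(135/90) = 0.4055 (×19).
W = 66.899655 / 136 = 0.492.

0.492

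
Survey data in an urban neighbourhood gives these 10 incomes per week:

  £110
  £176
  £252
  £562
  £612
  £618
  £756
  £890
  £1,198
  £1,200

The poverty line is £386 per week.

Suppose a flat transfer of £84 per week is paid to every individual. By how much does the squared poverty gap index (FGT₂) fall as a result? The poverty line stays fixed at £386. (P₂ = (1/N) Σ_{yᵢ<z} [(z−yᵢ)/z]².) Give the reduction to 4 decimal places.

Before: below the line — £110, £176, £252; squared poverty gap index (FGT₂) = 0.092776.
After the £84 transfer: below the line — £194, £260, £336; squared poverty gap index (FGT₂) = 0.037075.
Reduction = 0.092776 − 0.037075 = 0.0557.

0.0557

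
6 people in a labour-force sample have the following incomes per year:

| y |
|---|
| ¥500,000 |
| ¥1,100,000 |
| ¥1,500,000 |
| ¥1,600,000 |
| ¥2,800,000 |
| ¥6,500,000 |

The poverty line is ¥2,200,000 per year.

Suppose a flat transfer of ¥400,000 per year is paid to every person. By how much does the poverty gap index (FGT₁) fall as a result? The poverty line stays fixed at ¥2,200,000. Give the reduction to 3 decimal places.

Before: below the line — ¥500,000, ¥1,100,000, ¥1,500,000, ¥1,600,000; poverty gap index (FGT₁) = 0.31061.
After the ¥400,000 transfer: below the line — ¥900,000, ¥1,500,000, ¥1,900,000, ¥2,000,000; poverty gap index (FGT₁) = 0.18939.
Reduction = 0.31061 − 0.18939 = 0.121.

0.121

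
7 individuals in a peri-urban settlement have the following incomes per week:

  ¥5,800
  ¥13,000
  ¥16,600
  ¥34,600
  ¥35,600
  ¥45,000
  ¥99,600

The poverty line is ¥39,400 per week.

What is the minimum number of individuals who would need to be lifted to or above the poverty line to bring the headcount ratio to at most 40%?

5 of the 7 individuals are poor, so H = 5/7 = 0.714.
A headcount ratio of at most 40% allows at most ⌊0.40 × 7⌋ = 2 poor individuals.
So at least 5 − 2 = 3 must be lifted.

3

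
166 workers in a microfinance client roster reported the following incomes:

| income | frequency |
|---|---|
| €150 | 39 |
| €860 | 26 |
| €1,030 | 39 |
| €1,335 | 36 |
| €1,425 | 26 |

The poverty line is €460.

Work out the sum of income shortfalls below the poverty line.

Below z: 39×€150 (q = 39 of N = 166).
Individual gaps: 39×(460−150) = 12090.
Aggregate gap = €12,090.

€12,090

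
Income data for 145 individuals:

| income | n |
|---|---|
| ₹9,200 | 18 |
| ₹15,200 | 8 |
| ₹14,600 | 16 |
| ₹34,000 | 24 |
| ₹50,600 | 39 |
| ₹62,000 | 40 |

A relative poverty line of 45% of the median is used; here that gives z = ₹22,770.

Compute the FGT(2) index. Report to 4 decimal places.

Incomes under z: 18×₹9,200, 16×₹14,600, 8×₹15,200 (q = 42 of N = 145).
Normalized shortfalls: (22770−9200)/22770 = 0.5960 (×18); (22770−14600)/22770 = 0.3588 (×16); (22770−15200)/22770 = 0.3325 (×8).
Squared: 0.3552 (×18); 0.1287 (×16); 0.1105 (×8).
Sum = 9.337093; P₂ = 9.337093 / 145 = 0.0644.

0.0644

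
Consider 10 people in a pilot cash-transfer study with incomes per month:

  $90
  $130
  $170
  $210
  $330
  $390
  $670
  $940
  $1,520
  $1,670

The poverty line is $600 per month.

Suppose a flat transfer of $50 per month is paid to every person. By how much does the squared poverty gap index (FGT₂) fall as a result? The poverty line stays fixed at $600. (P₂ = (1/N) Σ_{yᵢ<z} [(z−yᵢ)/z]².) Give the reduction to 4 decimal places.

0.0592

Before: below the line — $90, $130, $170, $210, $330, $390; squared poverty gap index (FGT₂) = 0.259722.
After the $50 transfer: below the line — $140, $180, $220, $260, $380, $440; squared poverty gap index (FGT₂) = 0.200556.
Reduction = 0.259722 − 0.200556 = 0.0592.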